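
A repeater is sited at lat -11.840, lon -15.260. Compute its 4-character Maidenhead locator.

Shift to the Maidenhead origin (180°W, 90°S): lon 164.74, lat 78.16.
Field (20°×10°, letters A–R): 164.74/20 → 8 → I, 78.16/10 → 7 → H; chars IH.
Square (2°×1°, digits 0–9): 4.74/2 → 2, 8.16/1 → 8; chars 28.

IH28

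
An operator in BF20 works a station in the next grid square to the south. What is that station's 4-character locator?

BE29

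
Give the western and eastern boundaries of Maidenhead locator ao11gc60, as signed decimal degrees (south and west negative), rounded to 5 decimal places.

-177.45000, -177.44167

Field A=0, O=14: +0·20° lon, +14·10° lat → SW at lon -180°, lat 50°.
Square 1, 1: +1·2° lon, +1·1° lat → SW at lon -178°, lat 51°.
Subsquare g=6, c=2: +6·0.0833333° lon, +2·0.0416667° lat → SW at lon -177.5°, lat 51.0833°.
Extended square 6, 0: +6·0.00833333° lon, +0·0.00416667° lat → SW at lon -177.45°, lat 51.0833°.
Cell spans 0.00833333° lon × 0.00416667° lat.
west -177.45000, east -177.44167.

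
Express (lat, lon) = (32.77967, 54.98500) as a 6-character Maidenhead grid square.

LM72ls

Shift to the Maidenhead origin (180°W, 90°S): lon 234.9850, lat 122.7797.
Field: 234.9850/20 → 11 → L, 122.7797/10 → 12 → M; chars LM.
Square: 14.9850/2 → 7, 2.7797/1 → 2; chars 72.
Subsquare: 0.9850/0.0833333 → 11 → l, 0.7797/0.0416667 → 18 → s; chars ls.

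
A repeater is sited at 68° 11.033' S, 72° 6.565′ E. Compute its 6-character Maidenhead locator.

MC61bt

Shift to the Maidenhead origin (180°W, 90°S): lon 252.1094, lat 21.8161.
Field: 252.1094/20 → 12 → M, 21.8161/10 → 2 → C; chars MC.
Square: 12.1094/2 → 6, 1.8161/1 → 1; chars 61.
Subsquare: 0.1094/0.0833333 → 1 → b, 0.8161/0.0416667 → 19 → t; chars bt.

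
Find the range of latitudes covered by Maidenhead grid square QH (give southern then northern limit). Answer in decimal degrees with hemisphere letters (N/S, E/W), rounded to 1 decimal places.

20.0° S, 10.0° S

Field Q=16, H=7: +16·20° lon, +7·10° lat → SW at lon 140°, lat -20°.
Cell spans 20° lon × 10° lat.
south 20.0° S, north 10.0° S.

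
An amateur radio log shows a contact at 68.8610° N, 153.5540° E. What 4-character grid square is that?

QP68

Add 180° to longitude and 90° to latitude: 333.55, 158.86.
Field: lon ⌊333.55/20⌋ = 16 → Q; lat ⌊158.86/10⌋ = 15 → P.
Square: lon ⌊13.55/2⌋ = 6; lat ⌊8.86/1⌋ = 8.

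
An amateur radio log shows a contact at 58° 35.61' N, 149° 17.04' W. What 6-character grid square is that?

Shift to the Maidenhead origin (180°W, 90°S): lon 30.7160, lat 148.5935.
Field (20°×10°, letters A–R): 30.7160/20 → 1 → B, 148.5935/10 → 14 → O; chars BO.
Square (2°×1°, digits 0–9): 10.7160/2 → 5, 8.5935/1 → 8; chars 58.
Subsquare (5′×2.5′, letters a–x): 0.7160/0.0833333 → 8 → i, 0.5935/0.0416667 → 14 → o; chars io.

BO58io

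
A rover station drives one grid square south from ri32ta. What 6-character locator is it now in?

RI31tx

Latitude subsquare a = 0; −1 → -1, wraps to 23 = x, carry into square.
Latitude square 2; −1 → 1.
The longitude characters are unchanged.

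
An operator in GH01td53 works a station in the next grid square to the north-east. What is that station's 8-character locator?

GH01td64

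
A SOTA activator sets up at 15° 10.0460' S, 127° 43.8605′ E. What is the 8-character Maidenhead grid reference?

PH34ut79

Shift to the Maidenhead origin (180°W, 90°S): lon 307.73101, lat 74.83257.
Field (20°×10°, letters A–R): lon ⌊307.73101/20⌋ = 15 → P; lat ⌊74.83257/10⌋ = 7 → H.
Square (2°×1°, digits 0–9): lon ⌊7.73101/2⌋ = 3; lat ⌊4.83257/1⌋ = 4.
Subsquare (5′×2.5′, letters a–x): lon ⌊1.73101/0.0833333⌋ = 20 → u; lat ⌊0.83257/0.0416667⌋ = 19 → t.
Extended square (30″×15″, digits 0–9): lon ⌊0.06434/0.00833333⌋ = 7; lat ⌊0.04090/0.00416667⌋ = 9.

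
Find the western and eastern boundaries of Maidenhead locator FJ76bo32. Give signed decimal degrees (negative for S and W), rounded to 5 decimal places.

-65.89167, -65.88333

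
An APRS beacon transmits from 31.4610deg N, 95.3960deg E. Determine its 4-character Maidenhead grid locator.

NM71

Add 180° to longitude and 90° to latitude: 275.40, 121.46.
Field (20°×10°, letters A–R): 275.40/20 → 13 → N, 121.46/10 → 12 → M; chars NM.
Square (2°×1°, digits 0–9): 15.40/2 → 7, 1.46/1 → 1; chars 71.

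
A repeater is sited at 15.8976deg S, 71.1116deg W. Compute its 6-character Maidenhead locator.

Add 180° to longitude and 90° to latitude: 108.8884, 74.1024.
Field: lon ⌊108.8884/20⌋ = 5 → F; lat ⌊74.1024/10⌋ = 7 → H.
Square: lon ⌊8.8884/2⌋ = 4; lat ⌊4.1024/1⌋ = 4.
Subsquare: lon ⌊0.8884/0.0833333⌋ = 10 → k; lat ⌊0.1024/0.0416667⌋ = 2 → c.

FH44kc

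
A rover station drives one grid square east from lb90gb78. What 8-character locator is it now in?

Longitude extended square 7; +1 → 8.
The latitude characters are unchanged.

LB90gb88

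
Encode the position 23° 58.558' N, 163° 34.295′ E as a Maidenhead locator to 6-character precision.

Offset from 180°W / 90°S: lon 343.5716°, lat 113.9760°.
Field: lon ⌊343.5716/20⌋ = 17 → R; lat ⌊113.9760/10⌋ = 11 → L.
Square: lon ⌊3.5716/2⌋ = 1; lat ⌊3.9760/1⌋ = 3.
Subsquare: lon ⌊1.5716/0.0833333⌋ = 18 → s; lat ⌊0.9760/0.0416667⌋ = 23 → x.

RL13sx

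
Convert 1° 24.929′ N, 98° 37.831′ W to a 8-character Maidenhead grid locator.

Offset from 180°W / 90°S: lon 81.36948°, lat 91.41548°.
Field: lon ⌊81.36948/20⌋ = 4 → E; lat ⌊91.41548/10⌋ = 9 → J.
Square: lon ⌊1.36948/2⌋ = 0; lat ⌊1.41548/1⌋ = 1.
Subsquare: lon ⌊1.36948/0.0833333⌋ = 16 → q; lat ⌊0.41548/0.0416667⌋ = 9 → j.
Extended square: lon ⌊0.03615/0.00833333⌋ = 4; lat ⌊0.04048/0.00416667⌋ = 9.

EJ01qj49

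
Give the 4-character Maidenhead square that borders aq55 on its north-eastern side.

Longitude square 5; +1 → 6.
Latitude square 5; +1 → 6.

AQ66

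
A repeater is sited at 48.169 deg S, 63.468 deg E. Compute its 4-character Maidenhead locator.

ME11

Offset from 180°W / 90°S: lon 243.47°, lat 41.83°.
Field: lon ⌊243.47/20⌋ = 12 → M; lat ⌊41.83/10⌋ = 4 → E.
Square: lon ⌊3.47/2⌋ = 1; lat ⌊1.83/1⌋ = 1.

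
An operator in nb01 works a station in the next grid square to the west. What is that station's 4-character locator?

Longitude square 0; −1 → -1, wraps to 9, carry into field.
Longitude field N = 13; −1 → 12 = M.
The latitude characters are unchanged.

MB91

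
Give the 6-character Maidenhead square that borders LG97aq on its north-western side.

LG87xr

Longitude subsquare a = 0; −1 → -1, wraps to 23 = x, carry into square.
Longitude square 9; −1 → 8.
Latitude subsquare q = 16; +1 → 17 = r.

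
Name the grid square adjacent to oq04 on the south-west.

NQ93

Longitude square 0; −1 → -1, wraps to 9, carry into field.
Longitude field O = 14; −1 → 13 = N.
Latitude square 4; −1 → 3.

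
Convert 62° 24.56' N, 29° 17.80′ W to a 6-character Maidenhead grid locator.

HP52ij

Shift to the Maidenhead origin (180°W, 90°S): lon 150.7033, lat 152.4093.
Field: 150.7033/20 → 7 → H, 152.4093/10 → 15 → P; chars HP.
Square: 10.7033/2 → 5, 2.4093/1 → 2; chars 52.
Subsquare: 0.7033/0.0833333 → 8 → i, 0.4093/0.0416667 → 9 → j; chars ij.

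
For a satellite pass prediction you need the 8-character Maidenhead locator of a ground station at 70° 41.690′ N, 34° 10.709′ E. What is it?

KQ70cq16

Offset from 180°W / 90°S: lon 214.17848°, lat 160.69483°.
Field (20°×10°, letters A–R): 214.17848/20 → 10 → K, 160.69483/10 → 16 → Q; chars KQ.
Square (2°×1°, digits 0–9): 14.17848/2 → 7, 0.69483/1 → 0; chars 70.
Subsquare (5′×2.5′, letters a–x): 0.17848/0.0833333 → 2 → c, 0.69483/0.0416667 → 16 → q; chars cq.
Extended square (30″×15″, digits 0–9): 0.01182/0.00833333 → 1, 0.02817/0.00416667 → 6; chars 16.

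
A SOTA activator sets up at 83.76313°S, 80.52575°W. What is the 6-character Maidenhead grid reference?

EA96rf

Shift to the Maidenhead origin (180°W, 90°S): lon 99.4742, lat 6.2369.
Field: 99.4742/20 → 4 → E, 6.2369/10 → 0 → A; chars EA.
Square: 19.4742/2 → 9, 6.2369/1 → 6; chars 96.
Subsquare: 1.4742/0.0833333 → 17 → r, 0.2369/0.0416667 → 5 → f; chars rf.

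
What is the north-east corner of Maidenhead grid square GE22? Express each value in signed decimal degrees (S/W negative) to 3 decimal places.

-47.000, -54.000

Field G=6, E=4: +6·20° lon, +4·10° lat → SW at lon -60°, lat -50°.
Square 2, 2: +2·2° lon, +2·1° lat → SW at lon -56°, lat -48°.
Cell spans 2° lon × 1° lat. NE corner is SW corner plus one full cell.
latitude -47.000, longitude -54.000.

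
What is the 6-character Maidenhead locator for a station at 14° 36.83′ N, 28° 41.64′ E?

KK44io

Shift to the Maidenhead origin (180°W, 90°S): lon 208.6940, lat 104.6138.
Field: lon ⌊208.6940/20⌋ = 10 → K; lat ⌊104.6138/10⌋ = 10 → K.
Square: lon ⌊8.6940/2⌋ = 4; lat ⌊4.6138/1⌋ = 4.
Subsquare: lon ⌊0.6940/0.0833333⌋ = 8 → i; lat ⌊0.6138/0.0416667⌋ = 14 → o.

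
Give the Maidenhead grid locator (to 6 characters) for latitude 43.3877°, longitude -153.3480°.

Add 180° to longitude and 90° to latitude: 26.6520, 133.3877.
Field (20°×10°, letters A–R): lon ⌊26.6520/20⌋ = 1 → B; lat ⌊133.3877/10⌋ = 13 → N.
Square (2°×1°, digits 0–9): lon ⌊6.6520/2⌋ = 3; lat ⌊3.3877/1⌋ = 3.
Subsquare (5′×2.5′, letters a–x): lon ⌊0.6520/0.0833333⌋ = 7 → h; lat ⌊0.3877/0.0416667⌋ = 9 → j.

BN33hj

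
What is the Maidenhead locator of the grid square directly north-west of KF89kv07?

Longitude extended square 0; −1 → -1, wraps to 9, carry into subsquare.
Longitude subsquare k = 10; −1 → 9 = j.
Latitude extended square 7; +1 → 8.

KF89jv98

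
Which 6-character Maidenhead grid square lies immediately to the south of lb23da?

Latitude subsquare a = 0; −1 → -1, wraps to 23 = x, carry into square.
Latitude square 3; −1 → 2.
The longitude characters are unchanged.

LB22dx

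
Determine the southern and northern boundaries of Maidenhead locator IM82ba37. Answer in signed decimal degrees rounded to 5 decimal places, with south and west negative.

Field I=8, M=12: +8·20° lon, +12·10° lat → SW at lon -20°, lat 30°.
Square 8, 2: +8·2° lon, +2·1° lat → SW at lon -4°, lat 32°.
Subsquare b=1, a=0: +1·0.0833333° lon, +0·0.0416667° lat → SW at lon -3.91667°, lat 32°.
Extended square 3, 7: +3·0.00833333° lon, +7·0.00416667° lat → SW at lon -3.89167°, lat 32.0292°.
Cell spans 0.00833333° lon × 0.00416667° lat.
south 32.02917, north 32.03333.

32.02917, 32.03333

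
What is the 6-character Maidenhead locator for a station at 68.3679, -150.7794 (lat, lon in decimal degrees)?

Shift to the Maidenhead origin (180°W, 90°S): lon 29.2206, lat 158.3679.
Field: lon ⌊29.2206/20⌋ = 1 → B; lat ⌊158.3679/10⌋ = 15 → P.
Square: lon ⌊9.2206/2⌋ = 4; lat ⌊8.3679/1⌋ = 8.
Subsquare: lon ⌊1.2206/0.0833333⌋ = 14 → o; lat ⌊0.3679/0.0416667⌋ = 8 → i.

BP48oi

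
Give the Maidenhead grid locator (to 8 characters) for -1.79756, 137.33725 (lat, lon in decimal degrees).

PI88qe08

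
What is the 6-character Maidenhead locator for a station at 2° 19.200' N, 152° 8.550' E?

QJ62bh

Offset from 180°W / 90°S: lon 332.1425°, lat 92.3200°.
Field (20°×10°, letters A–R): lon ⌊332.1425/20⌋ = 16 → Q; lat ⌊92.3200/10⌋ = 9 → J.
Square (2°×1°, digits 0–9): lon ⌊12.1425/2⌋ = 6; lat ⌊2.3200/1⌋ = 2.
Subsquare (5′×2.5′, letters a–x): lon ⌊0.1425/0.0833333⌋ = 1 → b; lat ⌊0.3200/0.0416667⌋ = 7 → h.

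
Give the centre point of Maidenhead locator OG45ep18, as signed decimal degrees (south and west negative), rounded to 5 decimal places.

-24.33958, 108.34583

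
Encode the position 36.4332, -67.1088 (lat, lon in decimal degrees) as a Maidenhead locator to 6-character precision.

FM66kk

Shift to the Maidenhead origin (180°W, 90°S): lon 112.8912, lat 126.4332.
Field: 112.8912/20 → 5 → F, 126.4332/10 → 12 → M; chars FM.
Square: 12.8912/2 → 6, 6.4332/1 → 6; chars 66.
Subsquare: 0.8912/0.0833333 → 10 → k, 0.4332/0.0416667 → 10 → k; chars kk.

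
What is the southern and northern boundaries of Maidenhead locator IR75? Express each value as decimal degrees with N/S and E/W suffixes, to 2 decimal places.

Field I=8, R=17: +8·20° lon, +17·10° lat → SW at lon -20°, lat 80°.
Square 7, 5: +7·2° lon, +5·1° lat → SW at lon -6°, lat 85°.
Cell spans 2° lon × 1° lat.
south 85.00° N, north 86.00° N.

85.00° N, 86.00° N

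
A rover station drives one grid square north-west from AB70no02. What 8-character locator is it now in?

AB70mo93

Longitude extended square 0; −1 → -1, wraps to 9, carry into subsquare.
Longitude subsquare n = 13; −1 → 12 = m.
Latitude extended square 2; +1 → 3.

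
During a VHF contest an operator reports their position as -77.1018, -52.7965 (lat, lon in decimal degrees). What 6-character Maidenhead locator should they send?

Add 180° to longitude and 90° to latitude: 127.2035, 12.8982.
Field: 127.2035/20 → 6 → G, 12.8982/10 → 1 → B; chars GB.
Square: 7.2035/2 → 3, 2.8982/1 → 2; chars 32.
Subsquare: 1.2035/0.0833333 → 14 → o, 0.8982/0.0416667 → 21 → v; chars ov.

GB32ov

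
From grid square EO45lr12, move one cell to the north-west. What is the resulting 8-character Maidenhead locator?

EO45lr03

Longitude extended square 1; −1 → 0.
Latitude extended square 2; +1 → 3.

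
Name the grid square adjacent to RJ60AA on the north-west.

RJ50xb

Longitude subsquare a = 0; −1 → -1, wraps to 23 = x, carry into square.
Longitude square 6; −1 → 5.
Latitude subsquare a = 0; +1 → 1 = b.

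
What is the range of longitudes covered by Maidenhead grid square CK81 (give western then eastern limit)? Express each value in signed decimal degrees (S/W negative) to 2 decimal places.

Field C=2, K=10: +2·20° lon, +10·10° lat → SW at lon -140°, lat 10°.
Square 8, 1: +8·2° lon, +1·1° lat → SW at lon -124°, lat 11°.
Cell spans 2° lon × 1° lat.
west -124.00, east -122.00.

-124.00, -122.00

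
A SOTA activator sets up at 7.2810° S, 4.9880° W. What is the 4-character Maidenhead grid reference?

Add 180° to longitude and 90° to latitude: 175.01, 82.72.
Field: 175.01/20 → 8 → I, 82.72/10 → 8 → I; chars II.
Square: 15.01/2 → 7, 2.72/1 → 2; chars 72.

II72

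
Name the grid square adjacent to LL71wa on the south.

LL70wx

Latitude subsquare a = 0; −1 → -1, wraps to 23 = x, carry into square.
Latitude square 1; −1 → 0.
The longitude characters are unchanged.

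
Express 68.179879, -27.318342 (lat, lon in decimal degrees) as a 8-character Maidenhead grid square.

HP68ie13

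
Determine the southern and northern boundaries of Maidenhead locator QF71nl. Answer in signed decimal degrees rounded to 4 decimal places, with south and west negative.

-38.5417, -38.5000

Field Q=16, F=5: +16·20° lon, +5·10° lat → SW at lon 140°, lat -40°.
Square 7, 1: +7·2° lon, +1·1° lat → SW at lon 154°, lat -39°.
Subsquare n=13, l=11: +13·0.0833333° lon, +11·0.0416667° lat → SW at lon 155.083°, lat -38.5417°.
Cell spans 0.0833333° lon × 0.0416667° lat.
south -38.5417, north -38.5000.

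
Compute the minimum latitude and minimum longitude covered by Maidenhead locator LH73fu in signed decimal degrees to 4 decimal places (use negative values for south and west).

-16.1667, 54.4167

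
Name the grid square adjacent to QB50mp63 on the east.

Longitude extended square 6; +1 → 7.
The latitude characters are unchanged.

QB50mp73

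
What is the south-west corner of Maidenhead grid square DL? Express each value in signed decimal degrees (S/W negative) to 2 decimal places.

20.00, -120.00

Field D=3, L=11: +3·20° lon, +11·10° lat → SW at lon -120°, lat 20°.
latitude 20.00, longitude -120.00.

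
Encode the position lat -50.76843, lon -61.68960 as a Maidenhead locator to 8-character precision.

Shift to the Maidenhead origin (180°W, 90°S): lon 118.31040, lat 39.23157.
Field: 118.31040/20 → 5 → F, 39.23157/10 → 3 → D; chars FD.
Square: 18.31040/2 → 9, 9.23157/1 → 9; chars 99.
Subsquare: 0.31040/0.0833333 → 3 → d, 0.23157/0.0416667 → 5 → f; chars df.
Extended square: 0.06040/0.00833333 → 7, 0.02324/0.00416667 → 5; chars 75.

FD99df75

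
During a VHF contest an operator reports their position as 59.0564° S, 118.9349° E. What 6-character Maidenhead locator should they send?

OD90lw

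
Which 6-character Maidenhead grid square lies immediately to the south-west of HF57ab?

HF47xa

Longitude subsquare a = 0; −1 → -1, wraps to 23 = x, carry into square.
Longitude square 5; −1 → 4.
Latitude subsquare b = 1; −1 → 0 = a.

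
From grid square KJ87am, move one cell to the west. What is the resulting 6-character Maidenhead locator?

KJ77xm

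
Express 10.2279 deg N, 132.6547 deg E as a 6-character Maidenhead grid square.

Shift to the Maidenhead origin (180°W, 90°S): lon 312.6547, lat 100.2279.
Field (20°×10°, letters A–R): lon ⌊312.6547/20⌋ = 15 → P; lat ⌊100.2279/10⌋ = 10 → K.
Square (2°×1°, digits 0–9): lon ⌊12.6547/2⌋ = 6; lat ⌊0.2279/1⌋ = 0.
Subsquare (5′×2.5′, letters a–x): lon ⌊0.6547/0.0833333⌋ = 7 → h; lat ⌊0.2279/0.0416667⌋ = 5 → f.

PK60hf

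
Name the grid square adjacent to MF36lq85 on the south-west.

MF36lq74

Longitude extended square 8; −1 → 7.
Latitude extended square 5; −1 → 4.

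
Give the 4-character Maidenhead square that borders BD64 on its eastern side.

Longitude square 6; +1 → 7.
The latitude characters are unchanged.

BD74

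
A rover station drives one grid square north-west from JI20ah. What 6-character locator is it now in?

JI10xi

Longitude subsquare a = 0; −1 → -1, wraps to 23 = x, carry into square.
Longitude square 2; −1 → 1.
Latitude subsquare h = 7; +1 → 8 = i.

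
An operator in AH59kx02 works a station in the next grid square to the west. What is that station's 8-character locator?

Longitude extended square 0; −1 → -1, wraps to 9, carry into subsquare.
Longitude subsquare k = 10; −1 → 9 = j.
The latitude characters are unchanged.

AH59jx92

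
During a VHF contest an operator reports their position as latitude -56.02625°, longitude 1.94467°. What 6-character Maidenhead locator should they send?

Add 180° to longitude and 90° to latitude: 181.9447, 33.9738.
Field: lon ⌊181.9447/20⌋ = 9 → J; lat ⌊33.9738/10⌋ = 3 → D.
Square: lon ⌊1.9447/2⌋ = 0; lat ⌊3.9738/1⌋ = 3.
Subsquare: lon ⌊1.9447/0.0833333⌋ = 23 → x; lat ⌊0.9738/0.0416667⌋ = 23 → x.

JD03xx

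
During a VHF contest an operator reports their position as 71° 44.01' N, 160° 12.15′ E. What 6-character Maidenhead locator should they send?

RQ01cr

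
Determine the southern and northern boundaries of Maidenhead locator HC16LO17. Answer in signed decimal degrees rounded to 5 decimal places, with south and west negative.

-63.38750, -63.38333

Field H=7, C=2: +7·20° lon, +2·10° lat → SW at lon -40°, lat -70°.
Square 1, 6: +1·2° lon, +6·1° lat → SW at lon -38°, lat -64°.
Subsquare l=11, o=14: +11·0.0833333° lon, +14·0.0416667° lat → SW at lon -37.0833°, lat -63.4167°.
Extended square 1, 7: +1·0.00833333° lon, +7·0.00416667° lat → SW at lon -37.075°, lat -63.3875°.
Cell spans 0.00833333° lon × 0.00416667° lat.
south -63.38750, north -63.38333.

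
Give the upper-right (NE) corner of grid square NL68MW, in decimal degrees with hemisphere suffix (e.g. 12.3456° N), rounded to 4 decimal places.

28.9583° N, 93.0833° E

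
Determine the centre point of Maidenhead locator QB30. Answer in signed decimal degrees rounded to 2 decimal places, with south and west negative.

-79.50, 147.00

Field Q=16, B=1: +16·20° lon, +1·10° lat → SW at lon 140°, lat -80°.
Square 3, 0: +3·2° lon, +0·1° lat → SW at lon 146°, lat -80°.
Cell spans 2° lon × 1° lat. Centre is SW corner plus half of each.
latitude -79.50, longitude 147.00.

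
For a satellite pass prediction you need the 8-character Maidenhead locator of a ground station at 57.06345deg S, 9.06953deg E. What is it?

JD42mw84

Add 180° to longitude and 90° to latitude: 189.06953, 32.93655.
Field (20°×10°, letters A–R): 189.06953/20 → 9 → J, 32.93655/10 → 3 → D; chars JD.
Square (2°×1°, digits 0–9): 9.06953/2 → 4, 2.93655/1 → 2; chars 42.
Subsquare (5′×2.5′, letters a–x): 1.06953/0.0833333 → 12 → m, 0.93655/0.0416667 → 22 → w; chars mw.
Extended square (30″×15″, digits 0–9): 0.06953/0.00833333 → 8, 0.01988/0.00416667 → 4; chars 84.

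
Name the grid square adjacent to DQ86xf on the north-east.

DQ96ag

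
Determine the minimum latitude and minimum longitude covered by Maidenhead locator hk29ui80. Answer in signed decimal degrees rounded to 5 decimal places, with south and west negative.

19.33333, -34.26667

Field H=7, K=10: +7·20° lon, +10·10° lat → SW at lon -40°, lat 10°.
Square 2, 9: +2·2° lon, +9·1° lat → SW at lon -36°, lat 19°.
Subsquare u=20, i=8: +20·0.0833333° lon, +8·0.0416667° lat → SW at lon -34.3333°, lat 19.3333°.
Extended square 8, 0: +8·0.00833333° lon, +0·0.00416667° lat → SW at lon -34.2667°, lat 19.3333°.
latitude 19.33333, longitude -34.26667.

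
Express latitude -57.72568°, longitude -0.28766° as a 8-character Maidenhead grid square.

Offset from 180°W / 90°S: lon 179.71234°, lat 32.27432°.
Field: lon ⌊179.71234/20⌋ = 8 → I; lat ⌊32.27432/10⌋ = 3 → D.
Square: lon ⌊19.71234/2⌋ = 9; lat ⌊2.27432/1⌋ = 2.
Subsquare: lon ⌊1.71234/0.0833333⌋ = 20 → u; lat ⌊0.27432/0.0416667⌋ = 6 → g.
Extended square: lon ⌊0.04567/0.00833333⌋ = 5; lat ⌊0.02432/0.00416667⌋ = 5.

ID92ug55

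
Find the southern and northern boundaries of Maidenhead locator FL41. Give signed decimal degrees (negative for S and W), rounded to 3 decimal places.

21.000, 22.000

Field F=5, L=11: +5·20° lon, +11·10° lat → SW at lon -80°, lat 20°.
Square 4, 1: +4·2° lon, +1·1° lat → SW at lon -72°, lat 21°.
Cell spans 2° lon × 1° lat.
south 21.000, north 22.000.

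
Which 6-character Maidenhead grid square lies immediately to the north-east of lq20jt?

LQ20ku

Longitude subsquare j = 9; +1 → 10 = k.
Latitude subsquare t = 19; +1 → 20 = u.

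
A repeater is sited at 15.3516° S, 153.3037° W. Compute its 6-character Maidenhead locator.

BH34ip

Shift to the Maidenhead origin (180°W, 90°S): lon 26.6963, lat 74.6484.
Field (20°×10°, letters A–R): lon ⌊26.6963/20⌋ = 1 → B; lat ⌊74.6484/10⌋ = 7 → H.
Square (2°×1°, digits 0–9): lon ⌊6.6963/2⌋ = 3; lat ⌊4.6484/1⌋ = 4.
Subsquare (5′×2.5′, letters a–x): lon ⌊0.6963/0.0833333⌋ = 8 → i; lat ⌊0.6484/0.0416667⌋ = 15 → p.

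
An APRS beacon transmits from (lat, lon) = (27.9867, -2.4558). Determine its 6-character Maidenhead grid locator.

Shift to the Maidenhead origin (180°W, 90°S): lon 177.5442, lat 117.9867.
Field: lon ⌊177.5442/20⌋ = 8 → I; lat ⌊117.9867/10⌋ = 11 → L.
Square: lon ⌊17.5442/2⌋ = 8; lat ⌊7.9867/1⌋ = 7.
Subsquare: lon ⌊1.5442/0.0833333⌋ = 18 → s; lat ⌊0.9867/0.0416667⌋ = 23 → x.

IL87sx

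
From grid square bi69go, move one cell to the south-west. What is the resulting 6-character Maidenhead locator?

Longitude subsquare g = 6; −1 → 5 = f.
Latitude subsquare o = 14; −1 → 13 = n.

BI69fn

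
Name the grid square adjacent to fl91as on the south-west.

FL81xr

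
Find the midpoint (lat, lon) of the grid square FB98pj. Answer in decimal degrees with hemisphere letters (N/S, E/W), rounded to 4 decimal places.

71.6042° S, 60.7083° W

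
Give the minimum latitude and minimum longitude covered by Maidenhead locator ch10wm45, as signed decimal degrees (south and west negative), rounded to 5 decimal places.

Field C=2, H=7: +2·20° lon, +7·10° lat → SW at lon -140°, lat -20°.
Square 1, 0: +1·2° lon, +0·1° lat → SW at lon -138°, lat -20°.
Subsquare w=22, m=12: +22·0.0833333° lon, +12·0.0416667° lat → SW at lon -136.167°, lat -19.5°.
Extended square 4, 5: +4·0.00833333° lon, +5·0.00416667° lat → SW at lon -136.133°, lat -19.4792°.
latitude -19.47917, longitude -136.13333.

-19.47917, -136.13333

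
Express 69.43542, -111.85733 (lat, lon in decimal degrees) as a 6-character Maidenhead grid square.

Shift to the Maidenhead origin (180°W, 90°S): lon 68.1427, lat 159.4354.
Field: 68.1427/20 → 3 → D, 159.4354/10 → 15 → P; chars DP.
Square: 8.1427/2 → 4, 9.4354/1 → 9; chars 49.
Subsquare: 0.1427/0.0833333 → 1 → b, 0.4354/0.0416667 → 10 → k; chars bk.

DP49bk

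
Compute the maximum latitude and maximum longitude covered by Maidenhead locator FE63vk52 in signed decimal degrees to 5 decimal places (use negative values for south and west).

-46.57083, -66.20000

Field F=5, E=4: +5·20° lon, +4·10° lat → SW at lon -80°, lat -50°.
Square 6, 3: +6·2° lon, +3·1° lat → SW at lon -68°, lat -47°.
Subsquare v=21, k=10: +21·0.0833333° lon, +10·0.0416667° lat → SW at lon -66.25°, lat -46.5833°.
Extended square 5, 2: +5·0.00833333° lon, +2·0.00416667° lat → SW at lon -66.2083°, lat -46.575°.
Cell spans 0.00833333° lon × 0.00416667° lat. NE corner is SW corner plus one full cell.
latitude -46.57083, longitude -66.20000.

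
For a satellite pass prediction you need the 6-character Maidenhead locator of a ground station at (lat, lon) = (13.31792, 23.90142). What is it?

Shift to the Maidenhead origin (180°W, 90°S): lon 203.9014, lat 103.3179.
Field: lon ⌊203.9014/20⌋ = 10 → K; lat ⌊103.3179/10⌋ = 10 → K.
Square: lon ⌊3.9014/2⌋ = 1; lat ⌊3.3179/1⌋ = 3.
Subsquare: lon ⌊1.9014/0.0833333⌋ = 22 → w; lat ⌊0.3179/0.0416667⌋ = 7 → h.

KK13wh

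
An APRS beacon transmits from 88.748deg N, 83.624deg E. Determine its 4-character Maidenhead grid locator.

Shift to the Maidenhead origin (180°W, 90°S): lon 263.62, lat 178.75.
Field: lon ⌊263.62/20⌋ = 13 → N; lat ⌊178.75/10⌋ = 17 → R.
Square: lon ⌊3.62/2⌋ = 1; lat ⌊8.75/1⌋ = 8.

NR18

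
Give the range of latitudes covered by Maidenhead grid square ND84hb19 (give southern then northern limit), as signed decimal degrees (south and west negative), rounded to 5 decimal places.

-55.92083, -55.91667

Field N=13, D=3: +13·20° lon, +3·10° lat → SW at lon 80°, lat -60°.
Square 8, 4: +8·2° lon, +4·1° lat → SW at lon 96°, lat -56°.
Subsquare h=7, b=1: +7·0.0833333° lon, +1·0.0416667° lat → SW at lon 96.5833°, lat -55.9583°.
Extended square 1, 9: +1·0.00833333° lon, +9·0.00416667° lat → SW at lon 96.5917°, lat -55.9208°.
Cell spans 0.00833333° lon × 0.00416667° lat.
south -55.92083, north -55.91667.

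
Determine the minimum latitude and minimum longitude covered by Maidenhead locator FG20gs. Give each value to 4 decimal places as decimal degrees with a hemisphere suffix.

29.2500° S, 75.5000° W

Field F=5, G=6: +5·20° lon, +6·10° lat → SW at lon -80°, lat -30°.
Square 2, 0: +2·2° lon, +0·1° lat → SW at lon -76°, lat -30°.
Subsquare g=6, s=18: +6·0.0833333° lon, +18·0.0416667° lat → SW at lon -75.5°, lat -29.25°.
latitude 29.2500° S, longitude 75.5000° W.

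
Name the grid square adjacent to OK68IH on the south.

OK68ig

Latitude subsquare h = 7; −1 → 6 = g.
The longitude characters are unchanged.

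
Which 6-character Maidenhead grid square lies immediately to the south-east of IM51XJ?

Longitude subsquare x = 23; +1 → 24, wraps to 0 = a, carry into square.
Longitude square 5; +1 → 6.
Latitude subsquare j = 9; −1 → 8 = i.

IM61ai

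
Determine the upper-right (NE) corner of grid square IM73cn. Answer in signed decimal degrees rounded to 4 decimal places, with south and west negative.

33.5833, -5.7500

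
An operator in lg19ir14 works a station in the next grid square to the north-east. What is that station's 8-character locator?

LG19ir25

Longitude extended square 1; +1 → 2.
Latitude extended square 4; +1 → 5.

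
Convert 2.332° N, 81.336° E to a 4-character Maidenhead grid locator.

NJ02

Shift to the Maidenhead origin (180°W, 90°S): lon 261.34, lat 92.33.
Field: lon ⌊261.34/20⌋ = 13 → N; lat ⌊92.33/10⌋ = 9 → J.
Square: lon ⌊1.34/2⌋ = 0; lat ⌊2.33/1⌋ = 2.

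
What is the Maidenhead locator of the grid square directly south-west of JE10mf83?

Longitude extended square 8; −1 → 7.
Latitude extended square 3; −1 → 2.

JE10mf72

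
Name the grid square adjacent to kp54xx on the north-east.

KP65aa

Longitude subsquare x = 23; +1 → 24, wraps to 0 = a, carry into square.
Longitude square 5; +1 → 6.
Latitude subsquare x = 23; +1 → 24, wraps to 0 = a, carry into square.
Latitude square 4; +1 → 5.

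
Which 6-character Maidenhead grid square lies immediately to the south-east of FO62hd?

Longitude subsquare h = 7; +1 → 8 = i.
Latitude subsquare d = 3; −1 → 2 = c.

FO62ic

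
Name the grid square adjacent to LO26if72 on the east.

LO26if82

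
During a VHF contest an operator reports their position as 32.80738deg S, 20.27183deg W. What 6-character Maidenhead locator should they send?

HF97ue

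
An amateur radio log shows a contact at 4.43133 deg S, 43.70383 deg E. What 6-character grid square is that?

LI15un

Offset from 180°W / 90°S: lon 223.7038°, lat 85.5687°.
Field: 223.7038/20 → 11 → L, 85.5687/10 → 8 → I; chars LI.
Square: 3.7038/2 → 1, 5.5687/1 → 5; chars 15.
Subsquare: 1.7038/0.0833333 → 20 → u, 0.5687/0.0416667 → 13 → n; chars un.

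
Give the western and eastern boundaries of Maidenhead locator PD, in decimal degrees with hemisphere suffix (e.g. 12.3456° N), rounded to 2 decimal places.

Field P=15, D=3: +15·20° lon, +3·10° lat → SW at lon 120°, lat -60°.
Cell spans 20° lon × 10° lat.
west 120.00° E, east 140.00° E.

120.00° E, 140.00° E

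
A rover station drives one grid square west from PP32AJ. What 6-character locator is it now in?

Longitude subsquare a = 0; −1 → -1, wraps to 23 = x, carry into square.
Longitude square 3; −1 → 2.
The latitude characters are unchanged.

PP22xj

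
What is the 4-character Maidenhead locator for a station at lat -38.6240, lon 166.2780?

Offset from 180°W / 90°S: lon 346.28°, lat 51.38°.
Field (20°×10°, letters A–R): 346.28/20 → 17 → R, 51.38/10 → 5 → F; chars RF.
Square (2°×1°, digits 0–9): 6.28/2 → 3, 1.38/1 → 1; chars 31.

RF31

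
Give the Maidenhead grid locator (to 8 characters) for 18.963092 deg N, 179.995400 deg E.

Shift to the Maidenhead origin (180°W, 90°S): lon 359.99540, lat 108.96309.
Field (20°×10°, letters A–R): lon ⌊359.99540/20⌋ = 17 → R; lat ⌊108.96309/10⌋ = 10 → K.
Square (2°×1°, digits 0–9): lon ⌊19.99540/2⌋ = 9; lat ⌊8.96309/1⌋ = 8.
Subsquare (5′×2.5′, letters a–x): lon ⌊1.99540/0.0833333⌋ = 23 → x; lat ⌊0.96309/0.0416667⌋ = 23 → x.
Extended square (30″×15″, digits 0–9): lon ⌊0.07873/0.00833333⌋ = 9; lat ⌊0.00476/0.00416667⌋ = 1.

RK98xx91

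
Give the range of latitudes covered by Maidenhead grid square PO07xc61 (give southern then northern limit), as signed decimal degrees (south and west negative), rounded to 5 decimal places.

Field P=15, O=14: +15·20° lon, +14·10° lat → SW at lon 120°, lat 50°.
Square 0, 7: +0·2° lon, +7·1° lat → SW at lon 120°, lat 57°.
Subsquare x=23, c=2: +23·0.0833333° lon, +2·0.0416667° lat → SW at lon 121.917°, lat 57.0833°.
Extended square 6, 1: +6·0.00833333° lon, +1·0.00416667° lat → SW at lon 121.967°, lat 57.0875°.
Cell spans 0.00833333° lon × 0.00416667° lat.
south 57.08750, north 57.09167.

57.08750, 57.09167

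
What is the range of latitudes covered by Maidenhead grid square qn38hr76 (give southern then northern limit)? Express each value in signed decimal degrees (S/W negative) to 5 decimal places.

48.73333, 48.73750

Field Q=16, N=13: +16·20° lon, +13·10° lat → SW at lon 140°, lat 40°.
Square 3, 8: +3·2° lon, +8·1° lat → SW at lon 146°, lat 48°.
Subsquare h=7, r=17: +7·0.0833333° lon, +17·0.0416667° lat → SW at lon 146.583°, lat 48.7083°.
Extended square 7, 6: +7·0.00833333° lon, +6·0.00416667° lat → SW at lon 146.642°, lat 48.7333°.
Cell spans 0.00833333° lon × 0.00416667° lat.
south 48.73333, north 48.73750.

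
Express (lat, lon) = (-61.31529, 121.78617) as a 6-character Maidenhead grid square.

PC08vq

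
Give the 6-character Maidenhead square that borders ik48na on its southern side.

IK47nx

Latitude subsquare a = 0; −1 → -1, wraps to 23 = x, carry into square.
Latitude square 8; −1 → 7.
The longitude characters are unchanged.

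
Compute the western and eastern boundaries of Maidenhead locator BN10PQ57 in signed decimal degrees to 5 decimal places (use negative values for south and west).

-156.70833, -156.70000

Field B=1, N=13: +1·20° lon, +13·10° lat → SW at lon -160°, lat 40°.
Square 1, 0: +1·2° lon, +0·1° lat → SW at lon -158°, lat 40°.
Subsquare p=15, q=16: +15·0.0833333° lon, +16·0.0416667° lat → SW at lon -156.75°, lat 40.6667°.
Extended square 5, 7: +5·0.00833333° lon, +7·0.00416667° lat → SW at lon -156.708°, lat 40.6958°.
Cell spans 0.00833333° lon × 0.00416667° lat.
west -156.70833, east -156.70000.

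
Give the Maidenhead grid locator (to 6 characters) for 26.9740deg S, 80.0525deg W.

EG93xa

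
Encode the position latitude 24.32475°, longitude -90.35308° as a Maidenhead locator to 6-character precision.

EL44th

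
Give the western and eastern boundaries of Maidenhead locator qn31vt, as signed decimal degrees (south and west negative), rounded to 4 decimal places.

Field Q=16, N=13: +16·20° lon, +13·10° lat → SW at lon 140°, lat 40°.
Square 3, 1: +3·2° lon, +1·1° lat → SW at lon 146°, lat 41°.
Subsquare v=21, t=19: +21·0.0833333° lon, +19·0.0416667° lat → SW at lon 147.75°, lat 41.7917°.
Cell spans 0.0833333° lon × 0.0416667° lat.
west 147.7500, east 147.8333.

147.7500, 147.8333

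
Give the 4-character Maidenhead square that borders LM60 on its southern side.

Latitude square 0; −1 → -1, wraps to 9, carry into field.
Latitude field M = 12; −1 → 11 = L.
The longitude characters are unchanged.

LL69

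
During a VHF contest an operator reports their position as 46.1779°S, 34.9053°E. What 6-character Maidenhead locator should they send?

Offset from 180°W / 90°S: lon 214.9053°, lat 43.8221°.
Field: lon ⌊214.9053/20⌋ = 10 → K; lat ⌊43.8221/10⌋ = 4 → E.
Square: lon ⌊14.9053/2⌋ = 7; lat ⌊3.8221/1⌋ = 3.
Subsquare: lon ⌊0.9053/0.0833333⌋ = 10 → k; lat ⌊0.8221/0.0416667⌋ = 19 → t.

KE73kt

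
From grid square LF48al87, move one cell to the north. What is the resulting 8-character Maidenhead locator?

Latitude extended square 7; +1 → 8.
The longitude characters are unchanged.

LF48al88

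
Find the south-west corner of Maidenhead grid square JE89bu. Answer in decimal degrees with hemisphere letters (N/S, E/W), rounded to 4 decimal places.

40.1667° S, 16.0833° E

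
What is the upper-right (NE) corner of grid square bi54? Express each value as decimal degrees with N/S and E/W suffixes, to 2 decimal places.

Field B=1, I=8: +1·20° lon, +8·10° lat → SW at lon -160°, lat -10°.
Square 5, 4: +5·2° lon, +4·1° lat → SW at lon -150°, lat -6°.
Cell spans 2° lon × 1° lat. NE corner is SW corner plus one full cell.
latitude 5.00° S, longitude 148.00° W.

5.00° S, 148.00° W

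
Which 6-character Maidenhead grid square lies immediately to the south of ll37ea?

LL36ex

Latitude subsquare a = 0; −1 → -1, wraps to 23 = x, carry into square.
Latitude square 7; −1 → 6.
The longitude characters are unchanged.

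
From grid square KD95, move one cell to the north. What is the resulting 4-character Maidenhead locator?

KD96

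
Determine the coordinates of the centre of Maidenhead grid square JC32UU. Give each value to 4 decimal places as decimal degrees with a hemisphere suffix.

67.1458° S, 7.7083° E

Field J=9, C=2: +9·20° lon, +2·10° lat → SW at lon 0°, lat -70°.
Square 3, 2: +3·2° lon, +2·1° lat → SW at lon 6°, lat -68°.
Subsquare u=20, u=20: +20·0.0833333° lon, +20·0.0416667° lat → SW at lon 7.66667°, lat -67.1667°.
Cell spans 0.0833333° lon × 0.0416667° lat. Centre is SW corner plus half of each.
latitude 67.1458° S, longitude 7.7083° E.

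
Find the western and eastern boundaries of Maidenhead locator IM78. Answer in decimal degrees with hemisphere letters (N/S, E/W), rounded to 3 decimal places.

Field I=8, M=12: +8·20° lon, +12·10° lat → SW at lon -20°, lat 30°.
Square 7, 8: +7·2° lon, +8·1° lat → SW at lon -6°, lat 38°.
Cell spans 2° lon × 1° lat.
west 6.000° W, east 4.000° W.

6.000° W, 4.000° W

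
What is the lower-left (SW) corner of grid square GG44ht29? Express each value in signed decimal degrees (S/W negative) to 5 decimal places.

-25.17083, -51.40000

Field G=6, G=6: +6·20° lon, +6·10° lat → SW at lon -60°, lat -30°.
Square 4, 4: +4·2° lon, +4·1° lat → SW at lon -52°, lat -26°.
Subsquare h=7, t=19: +7·0.0833333° lon, +19·0.0416667° lat → SW at lon -51.4167°, lat -25.2083°.
Extended square 2, 9: +2·0.00833333° lon, +9·0.00416667° lat → SW at lon -51.4°, lat -25.1708°.
latitude -25.17083, longitude -51.40000.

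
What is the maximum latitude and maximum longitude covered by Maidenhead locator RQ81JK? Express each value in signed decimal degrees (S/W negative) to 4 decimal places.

71.4583, 176.8333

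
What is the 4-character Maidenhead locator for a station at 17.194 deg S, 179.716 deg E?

RH92

Shift to the Maidenhead origin (180°W, 90°S): lon 359.72, lat 72.81.
Field: 359.72/20 → 17 → R, 72.81/10 → 7 → H; chars RH.
Square: 19.72/2 → 9, 2.81/1 → 2; chars 92.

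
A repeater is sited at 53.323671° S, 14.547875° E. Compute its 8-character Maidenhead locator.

JD76gq52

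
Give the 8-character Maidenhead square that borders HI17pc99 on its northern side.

HI17pd90

Latitude extended square 9; +1 → 10, wraps to 0, carry into subsquare.
Latitude subsquare c = 2; +1 → 3 = d.
The longitude characters are unchanged.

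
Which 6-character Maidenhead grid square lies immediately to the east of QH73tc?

QH73uc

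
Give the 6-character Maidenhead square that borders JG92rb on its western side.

JG92qb

Longitude subsquare r = 17; −1 → 16 = q.
The latitude characters are unchanged.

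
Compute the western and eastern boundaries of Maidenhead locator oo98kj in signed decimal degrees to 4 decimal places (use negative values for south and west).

118.8333, 118.9167

Field O=14, O=14: +14·20° lon, +14·10° lat → SW at lon 100°, lat 50°.
Square 9, 8: +9·2° lon, +8·1° lat → SW at lon 118°, lat 58°.
Subsquare k=10, j=9: +10·0.0833333° lon, +9·0.0416667° lat → SW at lon 118.833°, lat 58.375°.
Cell spans 0.0833333° lon × 0.0416667° lat.
west 118.8333, east 118.9167.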